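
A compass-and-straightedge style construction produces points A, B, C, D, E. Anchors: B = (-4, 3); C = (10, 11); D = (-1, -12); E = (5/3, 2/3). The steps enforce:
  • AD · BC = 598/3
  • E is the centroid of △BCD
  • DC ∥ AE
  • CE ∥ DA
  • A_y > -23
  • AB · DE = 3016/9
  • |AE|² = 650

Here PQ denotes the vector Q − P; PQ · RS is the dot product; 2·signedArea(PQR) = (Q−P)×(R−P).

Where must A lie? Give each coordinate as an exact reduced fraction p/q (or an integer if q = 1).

1. A_x = -28/3  [DC ∥ AE ∩ CE ∥ DA]
2. A_y = -67/3  [DC ∥ AE ∩ CE ∥ DA]
   → A = (-28/3, -67/3)

A = (-28/3, -67/3)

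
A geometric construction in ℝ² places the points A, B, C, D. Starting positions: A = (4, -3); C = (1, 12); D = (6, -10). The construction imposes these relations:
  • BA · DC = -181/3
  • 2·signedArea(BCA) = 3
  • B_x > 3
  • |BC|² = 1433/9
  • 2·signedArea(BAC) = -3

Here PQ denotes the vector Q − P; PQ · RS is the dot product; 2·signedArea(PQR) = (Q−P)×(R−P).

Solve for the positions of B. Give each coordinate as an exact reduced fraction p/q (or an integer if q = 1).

B = (11/3, -1/3)

1. B_x = 11/3  [2·signedArea(BCA) = 3 ∩ BA · DC = -181/3]
2. B_y = -1/3  [2·signedArea(BCA) = 3 ∩ BA · DC = -181/3]
   → B = (11/3, -1/3)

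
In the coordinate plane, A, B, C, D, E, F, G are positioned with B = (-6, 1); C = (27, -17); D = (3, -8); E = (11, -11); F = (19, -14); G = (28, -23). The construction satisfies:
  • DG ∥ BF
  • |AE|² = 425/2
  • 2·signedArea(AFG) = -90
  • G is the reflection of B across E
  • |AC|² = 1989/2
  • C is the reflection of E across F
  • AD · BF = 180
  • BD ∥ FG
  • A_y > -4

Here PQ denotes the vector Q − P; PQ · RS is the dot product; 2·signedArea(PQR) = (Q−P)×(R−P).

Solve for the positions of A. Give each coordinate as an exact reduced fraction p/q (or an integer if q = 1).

A = (-3/2, -7/2)

1. A_x = -3/2  [AD · BF = 180 ∩ 2·signedArea(AFG) = -90]
2. A_y = -7/2  [AD · BF = 180 ∩ 2·signedArea(AFG) = -90]
   → A = (-3/2, -7/2)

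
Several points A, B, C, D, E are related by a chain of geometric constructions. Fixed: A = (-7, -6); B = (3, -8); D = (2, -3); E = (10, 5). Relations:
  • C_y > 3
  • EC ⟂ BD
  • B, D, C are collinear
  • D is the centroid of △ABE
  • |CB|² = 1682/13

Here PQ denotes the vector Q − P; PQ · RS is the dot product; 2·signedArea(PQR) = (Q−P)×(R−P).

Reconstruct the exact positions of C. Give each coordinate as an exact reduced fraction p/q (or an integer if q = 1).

1. C_x = 10/13  [B, D, C are collinear ∩ EC ⟂ BD]
2. C_y = 41/13  [B, D, C are collinear ∩ EC ⟂ BD]
   → C = (10/13, 41/13)

C = (10/13, 41/13)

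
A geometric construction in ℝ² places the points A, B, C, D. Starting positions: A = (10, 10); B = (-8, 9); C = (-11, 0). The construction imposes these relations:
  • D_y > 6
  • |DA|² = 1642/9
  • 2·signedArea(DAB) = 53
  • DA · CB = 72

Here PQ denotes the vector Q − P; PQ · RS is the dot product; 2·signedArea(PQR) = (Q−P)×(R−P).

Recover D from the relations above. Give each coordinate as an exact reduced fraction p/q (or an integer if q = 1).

1. D_x = -3  [2·signedArea(DAB) = 53 ∩ DA · CB = 72]
2. D_y = 19/3  [2·signedArea(DAB) = 53 ∩ DA · CB = 72]
   → D = (-3, 19/3)

D = (-3, 19/3)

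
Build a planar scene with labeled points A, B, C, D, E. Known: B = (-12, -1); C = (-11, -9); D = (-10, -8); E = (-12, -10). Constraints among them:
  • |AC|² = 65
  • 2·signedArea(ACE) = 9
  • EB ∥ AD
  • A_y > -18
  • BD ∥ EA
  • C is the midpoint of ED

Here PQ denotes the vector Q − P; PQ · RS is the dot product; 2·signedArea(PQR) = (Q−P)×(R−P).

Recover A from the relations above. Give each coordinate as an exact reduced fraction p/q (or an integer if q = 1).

A = (-10, -17)

1. A_x = -10  [EB ∥ AD ∩ BD ∥ EA]
2. A_y = -17  [EB ∥ AD ∩ BD ∥ EA]
   → A = (-10, -17)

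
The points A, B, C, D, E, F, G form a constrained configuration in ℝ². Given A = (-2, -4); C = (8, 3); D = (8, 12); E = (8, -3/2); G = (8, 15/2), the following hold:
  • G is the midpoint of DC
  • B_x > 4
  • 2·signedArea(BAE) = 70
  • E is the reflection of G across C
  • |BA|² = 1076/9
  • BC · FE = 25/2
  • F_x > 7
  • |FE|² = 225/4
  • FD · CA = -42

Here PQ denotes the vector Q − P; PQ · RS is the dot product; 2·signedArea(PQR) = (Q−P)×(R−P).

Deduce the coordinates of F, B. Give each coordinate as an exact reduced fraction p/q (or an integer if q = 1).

B = (14/3, 14/3)
F = (8, 6)

1. B_x = 14/3  [line -5/2·x + 10·y + -35 = 0 ∩ |BA|² = 1076/9]
2. B_y = 14/3  [line -5/2·x + 10·y + -35 = 0 ∩ |BA|² = 1076/9]
   → B = (14/3, 14/3)
3. F_x = 8  [FD · CA = -42 ∩ BC · FE = 25/2]
4. F_y = 6  [FD · CA = -42 ∩ BC · FE = 25/2]
   → F = (8, 6)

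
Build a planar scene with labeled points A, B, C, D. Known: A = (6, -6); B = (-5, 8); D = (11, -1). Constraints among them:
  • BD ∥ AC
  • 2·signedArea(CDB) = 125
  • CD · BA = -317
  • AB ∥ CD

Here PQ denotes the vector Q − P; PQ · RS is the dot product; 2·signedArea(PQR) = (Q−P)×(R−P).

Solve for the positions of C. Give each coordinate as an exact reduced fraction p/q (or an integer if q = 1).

C = (22, -15)

1. C_x = 22  [AB ∥ CD ∩ BD ∥ AC]
2. C_y = -15  [AB ∥ CD ∩ BD ∥ AC]
   → C = (22, -15)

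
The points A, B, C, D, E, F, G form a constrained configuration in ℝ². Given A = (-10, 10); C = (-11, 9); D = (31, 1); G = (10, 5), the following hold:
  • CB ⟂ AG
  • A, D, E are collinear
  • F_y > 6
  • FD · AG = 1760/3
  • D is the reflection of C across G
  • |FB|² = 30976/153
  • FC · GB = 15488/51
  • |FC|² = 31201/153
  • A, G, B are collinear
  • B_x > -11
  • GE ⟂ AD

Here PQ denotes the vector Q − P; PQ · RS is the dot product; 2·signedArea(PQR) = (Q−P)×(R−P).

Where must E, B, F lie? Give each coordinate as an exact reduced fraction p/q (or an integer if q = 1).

1. E_x = 17845/1762  [A, D, E are collinear ∩ GE ⟂ AD]
2. E_y = 9835/1762  [A, D, E are collinear ∩ GE ⟂ AD]
   → E = (17845/1762, 9835/1762)
3. B_x = -182/17  [A, G, B are collinear ∩ CB ⟂ AG]
4. B_y = 173/17  [A, G, B are collinear ∩ CB ⟂ AG]
   → B = (-182/17, 173/17)
5. F_x = 158/51  [line -20·x + 5·y + 85/3 = 0 ∩ |FB|² = 30976/153]
6. F_y = 343/51  [line -20·x + 5·y + 85/3 = 0 ∩ |FB|² = 30976/153]
   → F = (158/51, 343/51)

B = (-182/17, 173/17)
E = (17845/1762, 9835/1762)
F = (158/51, 343/51)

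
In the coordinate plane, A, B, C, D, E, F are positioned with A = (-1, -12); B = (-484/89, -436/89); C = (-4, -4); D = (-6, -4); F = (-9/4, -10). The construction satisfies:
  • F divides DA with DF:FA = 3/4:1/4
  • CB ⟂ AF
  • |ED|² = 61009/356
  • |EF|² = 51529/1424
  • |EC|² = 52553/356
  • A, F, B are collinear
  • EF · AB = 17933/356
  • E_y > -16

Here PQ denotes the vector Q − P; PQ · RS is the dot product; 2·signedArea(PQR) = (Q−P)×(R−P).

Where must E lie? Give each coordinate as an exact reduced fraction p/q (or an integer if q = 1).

1. E_x = 167/178  [line 395/89·x + -632/89·y + -19829/178 = 0 ∩ |EF|² = 51529/1424]
2. E_y = -1344/89  [line 395/89·x + -632/89·y + -19829/178 = 0 ∩ |EF|² = 51529/1424]
   → E = (167/178, -1344/89)

E = (167/178, -1344/89)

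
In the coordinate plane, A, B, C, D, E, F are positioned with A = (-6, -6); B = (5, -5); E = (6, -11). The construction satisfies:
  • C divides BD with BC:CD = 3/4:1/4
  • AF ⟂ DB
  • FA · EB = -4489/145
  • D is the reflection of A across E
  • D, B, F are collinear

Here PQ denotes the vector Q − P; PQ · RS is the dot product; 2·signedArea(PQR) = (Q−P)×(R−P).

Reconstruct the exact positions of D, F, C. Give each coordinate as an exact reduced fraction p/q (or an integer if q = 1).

1. D_x = 18  [D is the reflection of A across E]
2. D_y = -16  [D is the reflection of A across E]
   → D = (18, -16)
3. F_x = -133/145  [D, B, F are collinear ∩ AF ⟂ DB]
4. F_y = 1/145  [D, B, F are collinear ∩ AF ⟂ DB]
   → F = (-133/145, 1/145)
5. C_x = 59/4  [C divides BD with BC:CD = 3/4:1/4]
6. C_y = -53/4  [C divides BD with BC:CD = 3/4:1/4]
   → C = (59/4, -53/4)

C = (59/4, -53/4)
D = (18, -16)
F = (-133/145, 1/145)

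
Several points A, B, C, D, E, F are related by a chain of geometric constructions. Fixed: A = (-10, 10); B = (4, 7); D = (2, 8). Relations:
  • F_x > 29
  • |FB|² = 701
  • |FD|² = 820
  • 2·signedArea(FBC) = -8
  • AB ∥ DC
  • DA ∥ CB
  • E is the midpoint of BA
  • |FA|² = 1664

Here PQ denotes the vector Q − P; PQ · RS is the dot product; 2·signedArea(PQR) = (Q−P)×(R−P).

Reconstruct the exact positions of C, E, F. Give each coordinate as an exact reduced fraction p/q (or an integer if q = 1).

C = (16, 5)
E = (-3, 17/2)
F = (30, 2)

1. C_x = 16  [DA ∥ CB ∩ AB ∥ DC]
2. C_y = 5  [DA ∥ CB ∩ AB ∥ DC]
   → C = (16, 5)
3. E_x = -3  [E is the midpoint of BA]
4. E_y = 17/2  [E is the midpoint of BA]
   → E = (-3, 17/2)
5. F_x = 30  [line 2·x + 12·y + -84 = 0 ∩ |FD|² = 820]
6. F_y = 2  [line 2·x + 12·y + -84 = 0 ∩ |FD|² = 820]
   → F = (30, 2)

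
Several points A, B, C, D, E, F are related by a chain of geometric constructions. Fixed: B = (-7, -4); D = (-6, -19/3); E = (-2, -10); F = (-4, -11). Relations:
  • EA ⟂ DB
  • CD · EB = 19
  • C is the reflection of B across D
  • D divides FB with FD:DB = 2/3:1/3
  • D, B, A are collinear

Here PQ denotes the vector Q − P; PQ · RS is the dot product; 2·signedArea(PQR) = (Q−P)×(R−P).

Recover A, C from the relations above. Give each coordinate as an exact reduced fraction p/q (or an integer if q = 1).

1. A_x = -235/58  [D, B, A are collinear ∩ EA ⟂ DB]
2. A_y = -631/58  [D, B, A are collinear ∩ EA ⟂ DB]
   → A = (-235/58, -631/58)
3. C_x = -5  [C is the reflection of B across D]
4. C_y = -26/3  [C is the reflection of B across D]
   → C = (-5, -26/3)

A = (-235/58, -631/58)
C = (-5, -26/3)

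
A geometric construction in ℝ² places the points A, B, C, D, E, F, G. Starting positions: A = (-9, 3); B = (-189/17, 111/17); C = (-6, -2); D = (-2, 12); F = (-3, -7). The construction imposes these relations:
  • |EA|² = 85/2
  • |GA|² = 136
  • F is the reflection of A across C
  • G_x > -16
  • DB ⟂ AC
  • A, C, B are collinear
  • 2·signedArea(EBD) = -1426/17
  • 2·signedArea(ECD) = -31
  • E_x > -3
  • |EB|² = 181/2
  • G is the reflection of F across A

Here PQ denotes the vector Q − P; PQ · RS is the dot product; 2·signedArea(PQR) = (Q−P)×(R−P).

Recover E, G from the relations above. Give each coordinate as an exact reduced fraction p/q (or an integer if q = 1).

E = (-5/2, 5/2)
G = (-15, 13)

1. E_x = -5/2  [2·signedArea(ECD) = -31 ∩ 2·signedArea(EBD) = -1426/17]
2. E_y = 5/2  [2·signedArea(ECD) = -31 ∩ 2·signedArea(EBD) = -1426/17]
   → E = (-5/2, 5/2)
3. G_x = -15  [G is the reflection of F across A]
4. G_y = 13  [G is the reflection of F across A]
   → G = (-15, 13)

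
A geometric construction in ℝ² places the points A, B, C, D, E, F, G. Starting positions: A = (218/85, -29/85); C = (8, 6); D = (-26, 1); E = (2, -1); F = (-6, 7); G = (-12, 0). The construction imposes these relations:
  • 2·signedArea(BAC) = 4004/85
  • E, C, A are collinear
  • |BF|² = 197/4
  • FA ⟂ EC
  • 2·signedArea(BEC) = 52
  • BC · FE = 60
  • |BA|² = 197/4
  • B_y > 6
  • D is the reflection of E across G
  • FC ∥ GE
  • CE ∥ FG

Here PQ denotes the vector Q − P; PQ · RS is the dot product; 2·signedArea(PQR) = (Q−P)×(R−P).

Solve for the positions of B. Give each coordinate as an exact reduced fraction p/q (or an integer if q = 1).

1. B_x = 1  [2·signedArea(BAC) = 4004/85 ∩ BC · FE = 60]
2. B_y = 13/2  [2·signedArea(BAC) = 4004/85 ∩ BC · FE = 60]
   → B = (1, 13/2)

B = (1, 13/2)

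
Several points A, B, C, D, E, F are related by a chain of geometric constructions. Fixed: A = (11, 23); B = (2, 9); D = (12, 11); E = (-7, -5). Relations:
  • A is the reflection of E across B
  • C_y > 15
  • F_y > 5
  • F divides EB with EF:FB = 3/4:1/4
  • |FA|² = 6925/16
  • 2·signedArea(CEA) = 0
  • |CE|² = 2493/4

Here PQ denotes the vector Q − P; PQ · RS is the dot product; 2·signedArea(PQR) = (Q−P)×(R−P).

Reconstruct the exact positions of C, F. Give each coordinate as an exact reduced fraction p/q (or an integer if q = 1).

1. C_x = 13/2  [line -28·x + 18·y + -106 = 0 ∩ |CE|² = 2493/4]
2. C_y = 16  [line -28·x + 18·y + -106 = 0 ∩ |CE|² = 2493/4]
   → C = (13/2, 16)
3. F_x = -1/4  [F divides EB with EF:FB = 3/4:1/4]
4. F_y = 11/2  [F divides EB with EF:FB = 3/4:1/4]
   → F = (-1/4, 11/2)

C = (13/2, 16)
F = (-1/4, 11/2)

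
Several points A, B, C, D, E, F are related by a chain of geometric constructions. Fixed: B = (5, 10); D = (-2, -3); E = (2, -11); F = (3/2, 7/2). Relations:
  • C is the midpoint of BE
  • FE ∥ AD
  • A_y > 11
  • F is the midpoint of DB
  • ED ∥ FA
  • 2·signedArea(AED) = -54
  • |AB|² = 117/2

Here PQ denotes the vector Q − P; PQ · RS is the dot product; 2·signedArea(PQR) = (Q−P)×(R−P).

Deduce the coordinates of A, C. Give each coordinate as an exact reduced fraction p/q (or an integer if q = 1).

A = (-5/2, 23/2)
C = (7/2, -1/2)

1. A_x = -5/2  [FE ∥ AD ∩ ED ∥ FA]
2. A_y = 23/2  [FE ∥ AD ∩ ED ∥ FA]
   → A = (-5/2, 23/2)
3. C_x = 7/2  [C is the midpoint of BE]
4. C_y = -1/2  [C is the midpoint of BE]
   → C = (7/2, -1/2)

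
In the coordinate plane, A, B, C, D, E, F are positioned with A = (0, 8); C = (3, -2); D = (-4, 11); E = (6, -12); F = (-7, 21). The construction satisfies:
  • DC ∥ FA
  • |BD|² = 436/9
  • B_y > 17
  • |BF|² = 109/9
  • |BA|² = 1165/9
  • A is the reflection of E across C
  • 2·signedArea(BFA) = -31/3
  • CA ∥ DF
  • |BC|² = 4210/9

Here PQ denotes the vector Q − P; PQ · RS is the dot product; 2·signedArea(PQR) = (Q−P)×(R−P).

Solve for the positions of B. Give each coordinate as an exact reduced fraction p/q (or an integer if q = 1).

B = (-6, 53/3)

1. B_x = -6  [line 13·x + 7·y + -137/3 = 0 ∩ |BA|² = 1165/9]
2. B_y = 53/3  [line 13·x + 7·y + -137/3 = 0 ∩ |BA|² = 1165/9]
   → B = (-6, 53/3)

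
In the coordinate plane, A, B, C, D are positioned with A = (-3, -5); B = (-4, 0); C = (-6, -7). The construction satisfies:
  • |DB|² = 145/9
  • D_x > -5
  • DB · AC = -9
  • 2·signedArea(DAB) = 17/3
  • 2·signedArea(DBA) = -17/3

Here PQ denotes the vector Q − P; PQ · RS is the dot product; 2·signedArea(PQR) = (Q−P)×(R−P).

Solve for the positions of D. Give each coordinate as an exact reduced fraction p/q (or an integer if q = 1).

D = (-13/3, -4)

1. D_x = -13/3  [2·signedArea(DBA) = -17/3 ∩ DB · AC = -9]
2. D_y = -4  [2·signedArea(DBA) = -17/3 ∩ DB · AC = -9]
   → D = (-13/3, -4)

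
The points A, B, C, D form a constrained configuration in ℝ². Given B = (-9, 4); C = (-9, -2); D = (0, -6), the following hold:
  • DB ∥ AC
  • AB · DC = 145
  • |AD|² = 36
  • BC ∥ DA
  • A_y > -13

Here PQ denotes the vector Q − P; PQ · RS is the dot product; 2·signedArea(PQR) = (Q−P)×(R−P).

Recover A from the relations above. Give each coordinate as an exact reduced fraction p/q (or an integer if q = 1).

A = (0, -12)

1. A_x = 0  [DB ∥ AC ∩ BC ∥ DA]
2. A_y = -12  [DB ∥ AC ∩ BC ∥ DA]
   → A = (0, -12)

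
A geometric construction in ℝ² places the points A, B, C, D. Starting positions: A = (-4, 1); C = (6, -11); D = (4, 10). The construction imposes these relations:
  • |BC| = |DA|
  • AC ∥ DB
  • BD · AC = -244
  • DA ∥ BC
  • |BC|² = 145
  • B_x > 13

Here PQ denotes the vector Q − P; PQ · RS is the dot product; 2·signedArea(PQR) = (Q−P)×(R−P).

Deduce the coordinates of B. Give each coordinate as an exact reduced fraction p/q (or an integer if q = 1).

1. B_x = 14  [DA ∥ BC ∩ AC ∥ DB]
2. B_y = -2  [DA ∥ BC ∩ AC ∥ DB]
   → B = (14, -2)

B = (14, -2)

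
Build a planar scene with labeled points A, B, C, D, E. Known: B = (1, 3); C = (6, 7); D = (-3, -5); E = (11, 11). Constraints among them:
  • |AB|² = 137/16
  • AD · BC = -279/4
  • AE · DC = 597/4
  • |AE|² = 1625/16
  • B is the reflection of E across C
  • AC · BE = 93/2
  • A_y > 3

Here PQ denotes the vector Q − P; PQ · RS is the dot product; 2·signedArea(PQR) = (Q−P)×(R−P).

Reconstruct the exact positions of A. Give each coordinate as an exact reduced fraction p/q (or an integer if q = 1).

1. A_x = 15/4  [AD · BC = -279/4 ∩ AE · DC = 597/4]
2. A_y = 4  [AD · BC = -279/4 ∩ AE · DC = 597/4]
   → A = (15/4, 4)

A = (15/4, 4)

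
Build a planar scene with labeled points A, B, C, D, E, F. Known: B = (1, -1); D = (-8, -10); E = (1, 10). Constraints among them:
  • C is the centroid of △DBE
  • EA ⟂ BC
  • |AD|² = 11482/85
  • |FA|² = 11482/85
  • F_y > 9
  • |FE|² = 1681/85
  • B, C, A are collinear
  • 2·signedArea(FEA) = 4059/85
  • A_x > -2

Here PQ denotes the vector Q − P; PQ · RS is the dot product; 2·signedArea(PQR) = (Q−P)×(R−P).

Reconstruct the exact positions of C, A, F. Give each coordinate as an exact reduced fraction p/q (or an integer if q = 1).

1. C_x = -2  [C is the centroid of △DBE]
2. C_y = -1/3  [C is the centroid of △DBE]
   → C = (-2, -1/3)
3. A_x = -113/85  [B, C, A are collinear ∩ EA ⟂ BC]
4. A_y = -41/85  [B, C, A are collinear ∩ EA ⟂ BC]
   → A = (-113/85, -41/85)
5. F_x = 454/85  [line 891/85·x + -198/85·y + -594/17 = 0 ∩ |FA|² = 11482/85]
6. F_y = 768/85  [line 891/85·x + -198/85·y + -594/17 = 0 ∩ |FA|² = 11482/85]
   → F = (454/85, 768/85)

A = (-113/85, -41/85)
C = (-2, -1/3)
F = (454/85, 768/85)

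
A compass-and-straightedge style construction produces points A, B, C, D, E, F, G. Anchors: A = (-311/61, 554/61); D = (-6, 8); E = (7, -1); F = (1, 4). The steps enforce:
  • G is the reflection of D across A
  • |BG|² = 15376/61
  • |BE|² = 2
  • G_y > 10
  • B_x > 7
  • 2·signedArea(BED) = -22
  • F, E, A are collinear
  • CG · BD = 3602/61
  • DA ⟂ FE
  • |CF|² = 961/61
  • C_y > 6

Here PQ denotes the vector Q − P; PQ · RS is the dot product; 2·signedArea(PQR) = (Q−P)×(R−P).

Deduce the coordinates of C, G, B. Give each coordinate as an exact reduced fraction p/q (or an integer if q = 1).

1. G_x = -256/61  [G is the reflection of D across A]
2. G_y = 620/61  [G is the reflection of D across A]
   → G = (-256/61, 620/61)
3. B_x = 8  [line -9·x + -13·y + 72 = 0 ∩ |BG|² = 15376/61]
4. B_y = 0  [line -9·x + -13·y + 72 = 0 ∩ |BG|² = 15376/61]
   → B = (8, 0)
5. C_x = -125/61  [line 14·x + -8·y + 4942/61 = 0 ∩ |CF|² = 961/61]
6. C_y = 399/61  [line 14·x + -8·y + 4942/61 = 0 ∩ |CF|² = 961/61]
   → C = (-125/61, 399/61)

B = (8, 0)
C = (-125/61, 399/61)
G = (-256/61, 620/61)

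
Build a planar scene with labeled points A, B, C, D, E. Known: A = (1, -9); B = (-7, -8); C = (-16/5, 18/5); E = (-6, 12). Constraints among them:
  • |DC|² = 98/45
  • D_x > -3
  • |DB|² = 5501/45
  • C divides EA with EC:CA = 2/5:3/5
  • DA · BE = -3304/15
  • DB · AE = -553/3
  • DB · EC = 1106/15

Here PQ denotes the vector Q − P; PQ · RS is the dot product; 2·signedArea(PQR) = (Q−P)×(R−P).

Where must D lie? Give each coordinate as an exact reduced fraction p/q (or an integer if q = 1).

1. D_x = -41/15  [DB · EC = 1106/15 ∩ DA · BE = -3304/15]
2. D_y = 11/5  [DB · EC = 1106/15 ∩ DA · BE = -3304/15]
   → D = (-41/15, 11/5)

D = (-41/15, 11/5)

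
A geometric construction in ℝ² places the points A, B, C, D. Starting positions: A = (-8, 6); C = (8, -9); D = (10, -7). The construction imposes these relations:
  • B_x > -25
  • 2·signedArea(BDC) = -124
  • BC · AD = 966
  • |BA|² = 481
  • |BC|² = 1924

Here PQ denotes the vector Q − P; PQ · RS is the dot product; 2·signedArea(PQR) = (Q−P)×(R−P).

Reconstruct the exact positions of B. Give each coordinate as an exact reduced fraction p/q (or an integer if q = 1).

1. B_x = -24  [BC · AD = 966 ∩ 2·signedArea(BDC) = -124]
2. B_y = 21  [BC · AD = 966 ∩ 2·signedArea(BDC) = -124]
   → B = (-24, 21)

B = (-24, 21)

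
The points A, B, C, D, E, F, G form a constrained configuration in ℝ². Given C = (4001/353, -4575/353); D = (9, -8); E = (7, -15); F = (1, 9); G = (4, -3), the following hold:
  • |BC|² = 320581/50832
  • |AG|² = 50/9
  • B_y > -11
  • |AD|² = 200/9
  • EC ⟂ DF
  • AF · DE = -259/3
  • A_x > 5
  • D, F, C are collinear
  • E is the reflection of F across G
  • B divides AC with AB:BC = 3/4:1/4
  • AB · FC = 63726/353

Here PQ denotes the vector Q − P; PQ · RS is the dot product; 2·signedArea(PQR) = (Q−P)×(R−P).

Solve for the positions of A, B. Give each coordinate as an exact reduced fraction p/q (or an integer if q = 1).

A = (17/3, -14/3)
B = (21005/2118, -46117/4236)

1. A_x = 17/3  [line 2·x + 7·y + 64/3 = 0 ∩ |AG|² = 50/9]
2. A_y = -14/3  [line 2·x + 7·y + 64/3 = 0 ∩ |AG|² = 50/9]
   → A = (17/3, -14/3)
3. B_x = 21005/2118  [AB · FC = 63726/353 ∩ B divides AC with AB:BC = 3/4:1/4]
4. B_y = -46117/4236  [AB · FC = 63726/353 ∩ B divides AC with AB:BC = 3/4:1/4]
   → B = (21005/2118, -46117/4236)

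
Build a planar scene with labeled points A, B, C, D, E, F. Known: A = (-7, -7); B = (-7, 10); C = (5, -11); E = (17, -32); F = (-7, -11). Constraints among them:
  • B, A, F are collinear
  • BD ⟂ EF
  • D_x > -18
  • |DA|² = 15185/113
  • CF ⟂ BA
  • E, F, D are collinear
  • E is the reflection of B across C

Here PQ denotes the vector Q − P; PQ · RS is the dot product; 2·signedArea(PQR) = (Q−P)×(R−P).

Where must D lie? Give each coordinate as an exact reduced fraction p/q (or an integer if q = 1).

D = (-1967/113, -214/113)

1. D_x = -1967/113  [E, F, D are collinear ∩ BD ⟂ EF]
2. D_y = -214/113  [E, F, D are collinear ∩ BD ⟂ EF]
   → D = (-1967/113, -214/113)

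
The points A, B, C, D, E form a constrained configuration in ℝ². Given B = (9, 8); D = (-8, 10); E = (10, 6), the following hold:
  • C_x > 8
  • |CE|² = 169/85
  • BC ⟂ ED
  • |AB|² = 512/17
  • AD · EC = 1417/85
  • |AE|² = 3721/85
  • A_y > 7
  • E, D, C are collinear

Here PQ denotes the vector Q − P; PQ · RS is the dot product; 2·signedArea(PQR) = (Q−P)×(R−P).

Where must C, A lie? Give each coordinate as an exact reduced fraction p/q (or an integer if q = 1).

A = (301/85, 632/85)
C = (733/85, 536/85)

1. C_x = 733/85  [E, D, C are collinear ∩ BC ⟂ ED]
2. C_y = 536/85  [E, D, C are collinear ∩ BC ⟂ ED]
   → C = (733/85, 536/85)
3. A_x = 301/85  [line 117/85·x + -26/85·y + -13/5 = 0 ∩ |AE|² = 3721/85]
4. A_y = 632/85  [line 117/85·x + -26/85·y + -13/5 = 0 ∩ |AE|² = 3721/85]
   → A = (301/85, 632/85)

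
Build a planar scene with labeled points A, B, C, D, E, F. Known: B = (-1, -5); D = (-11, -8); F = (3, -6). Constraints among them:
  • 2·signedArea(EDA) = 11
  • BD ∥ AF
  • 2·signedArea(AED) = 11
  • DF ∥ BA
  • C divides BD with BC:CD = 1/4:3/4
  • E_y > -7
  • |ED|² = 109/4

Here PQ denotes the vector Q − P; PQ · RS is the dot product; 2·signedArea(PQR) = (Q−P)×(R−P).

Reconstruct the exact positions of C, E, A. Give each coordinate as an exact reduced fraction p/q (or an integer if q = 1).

A = (13, -3)
C = (-7/2, -23/4)
E = (-6, -13/2)

1. C_x = -7/2  [C divides BD with BC:CD = 1/4:3/4]
2. C_y = -23/4  [C divides BD with BC:CD = 1/4:3/4]
   → C = (-7/2, -23/4)
3. A_x = 13  [BD ∥ AF ∩ DF ∥ BA]
4. A_y = -3  [BD ∥ AF ∩ DF ∥ BA]
   → A = (13, -3)
5. E_x = -6  [line -5·x + 24·y + 126 = 0 ∩ |ED|² = 109/4]
6. E_y = -13/2  [line -5·x + 24·y + 126 = 0 ∩ |ED|² = 109/4]
   → E = (-6, -13/2)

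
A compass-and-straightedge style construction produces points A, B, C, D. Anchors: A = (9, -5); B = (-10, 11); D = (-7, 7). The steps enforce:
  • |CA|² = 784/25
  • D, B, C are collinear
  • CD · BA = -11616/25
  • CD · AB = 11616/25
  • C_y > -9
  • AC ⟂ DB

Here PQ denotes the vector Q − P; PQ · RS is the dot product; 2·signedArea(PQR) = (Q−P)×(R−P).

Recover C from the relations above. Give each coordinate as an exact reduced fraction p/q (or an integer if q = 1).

C = (113/25, -209/25)

1. C_x = 113/25  [D, B, C are collinear ∩ AC ⟂ DB]
2. C_y = -209/25  [D, B, C are collinear ∩ AC ⟂ DB]
   → C = (113/25, -209/25)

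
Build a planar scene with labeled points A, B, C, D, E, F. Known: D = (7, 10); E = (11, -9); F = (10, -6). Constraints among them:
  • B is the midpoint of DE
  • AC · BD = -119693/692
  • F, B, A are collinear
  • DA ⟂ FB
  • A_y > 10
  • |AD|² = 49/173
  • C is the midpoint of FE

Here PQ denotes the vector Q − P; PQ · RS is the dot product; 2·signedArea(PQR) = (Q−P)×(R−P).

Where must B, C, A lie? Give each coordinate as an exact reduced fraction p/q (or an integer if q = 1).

A = (1302/173, 1744/173)
B = (9, 1/2)
C = (21/2, -15/2)

1. B_x = 9  [B is the midpoint of DE]
2. B_y = 1/2  [B is the midpoint of DE]
   → B = (9, 1/2)
3. C_x = 21/2  [C is the midpoint of FE]
4. C_y = -15/2  [C is the midpoint of FE]
   → C = (21/2, -15/2)
5. A_x = 1302/173  [F, B, A are collinear ∩ DA ⟂ FB]
6. A_y = 1744/173  [F, B, A are collinear ∩ DA ⟂ FB]
   → A = (1302/173, 1744/173)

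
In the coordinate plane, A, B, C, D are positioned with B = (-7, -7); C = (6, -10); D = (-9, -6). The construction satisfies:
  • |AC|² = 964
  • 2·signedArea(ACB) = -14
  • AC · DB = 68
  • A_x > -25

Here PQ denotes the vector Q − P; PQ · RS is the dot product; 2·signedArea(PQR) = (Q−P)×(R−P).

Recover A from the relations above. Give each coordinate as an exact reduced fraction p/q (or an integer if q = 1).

1. A_x = -24  [AC · DB = 68 ∩ 2·signedArea(ACB) = -14]
2. A_y = -2  [AC · DB = 68 ∩ 2·signedArea(ACB) = -14]
   → A = (-24, -2)

A = (-24, -2)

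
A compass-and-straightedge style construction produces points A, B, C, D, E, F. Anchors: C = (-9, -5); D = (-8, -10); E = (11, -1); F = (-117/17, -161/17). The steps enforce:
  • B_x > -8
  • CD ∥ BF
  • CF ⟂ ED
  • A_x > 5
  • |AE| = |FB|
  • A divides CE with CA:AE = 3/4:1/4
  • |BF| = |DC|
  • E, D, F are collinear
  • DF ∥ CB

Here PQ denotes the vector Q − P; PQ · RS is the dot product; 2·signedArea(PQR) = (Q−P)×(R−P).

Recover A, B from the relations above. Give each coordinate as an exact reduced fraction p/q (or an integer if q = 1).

1. A_x = 6  [A divides CE with CA:AE = 3/4:1/4]
2. A_y = -2  [A divides CE with CA:AE = 3/4:1/4]
   → A = (6, -2)
3. B_x = -134/17  [CD ∥ BF ∩ DF ∥ CB]
4. B_y = -76/17  [CD ∥ BF ∩ DF ∥ CB]
   → B = (-134/17, -76/17)

A = (6, -2)
B = (-134/17, -76/17)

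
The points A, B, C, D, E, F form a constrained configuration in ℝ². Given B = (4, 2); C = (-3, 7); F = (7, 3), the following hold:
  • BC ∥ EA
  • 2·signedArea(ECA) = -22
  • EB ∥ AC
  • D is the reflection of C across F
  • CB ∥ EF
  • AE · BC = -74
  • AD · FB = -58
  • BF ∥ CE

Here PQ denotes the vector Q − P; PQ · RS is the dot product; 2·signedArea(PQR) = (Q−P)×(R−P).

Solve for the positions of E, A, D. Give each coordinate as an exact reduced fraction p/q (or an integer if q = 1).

A = (-7, 13)
D = (17, -1)
E = (0, 8)

1. E_x = 0  [CB ∥ EF ∩ BF ∥ CE]
2. E_y = 8  [CB ∥ EF ∩ BF ∥ CE]
   → E = (0, 8)
3. A_x = -7  [EB ∥ AC ∩ BC ∥ EA]
4. A_y = 13  [EB ∥ AC ∩ BC ∥ EA]
   → A = (-7, 13)
5. D_x = 17  [D is the reflection of C across F]
6. D_y = -1  [D is the reflection of C across F]
   → D = (17, -1)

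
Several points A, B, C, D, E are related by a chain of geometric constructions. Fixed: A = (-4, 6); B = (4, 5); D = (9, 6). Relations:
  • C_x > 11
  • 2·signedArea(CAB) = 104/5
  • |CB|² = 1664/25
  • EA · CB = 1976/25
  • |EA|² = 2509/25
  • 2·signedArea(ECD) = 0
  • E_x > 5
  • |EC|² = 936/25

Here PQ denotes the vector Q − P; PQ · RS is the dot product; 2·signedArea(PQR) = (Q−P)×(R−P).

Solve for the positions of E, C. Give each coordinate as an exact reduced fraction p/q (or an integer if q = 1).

C = (12, 33/5)
E = (6, 27/5)

1. C_x = 12  [line 1·x + 8·y + -324/5 = 0 ∩ |CB|² = 1664/25]
2. C_y = 33/5  [line 1·x + 8·y + -324/5 = 0 ∩ |CB|² = 1664/25]
   → C = (12, 33/5)
3. E_x = 6  [2·signedArea(ECD) = 0 ∩ EA · CB = 1976/25]
4. E_y = 27/5  [2·signedArea(ECD) = 0 ∩ EA · CB = 1976/25]
   → E = (6, 27/5)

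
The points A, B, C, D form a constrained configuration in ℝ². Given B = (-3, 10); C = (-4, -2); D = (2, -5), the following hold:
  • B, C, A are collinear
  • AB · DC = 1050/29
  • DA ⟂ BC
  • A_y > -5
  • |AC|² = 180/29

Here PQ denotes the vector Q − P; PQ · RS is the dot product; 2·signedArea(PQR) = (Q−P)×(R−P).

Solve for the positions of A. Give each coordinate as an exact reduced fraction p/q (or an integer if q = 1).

1. A_x = -122/29  [B, C, A are collinear ∩ DA ⟂ BC]
2. A_y = -130/29  [B, C, A are collinear ∩ DA ⟂ BC]
   → A = (-122/29, -130/29)

A = (-122/29, -130/29)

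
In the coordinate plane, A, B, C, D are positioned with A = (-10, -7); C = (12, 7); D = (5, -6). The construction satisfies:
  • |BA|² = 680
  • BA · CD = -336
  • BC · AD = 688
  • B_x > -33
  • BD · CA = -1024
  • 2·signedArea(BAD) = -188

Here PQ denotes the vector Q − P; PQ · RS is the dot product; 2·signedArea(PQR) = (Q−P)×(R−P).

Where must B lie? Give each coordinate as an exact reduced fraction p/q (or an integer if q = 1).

B = (-32, -21)

1. B_x = -32  [BC · AD = 688 ∩ BA · CD = -336]
2. B_y = -21  [BC · AD = 688 ∩ BA · CD = -336]
   → B = (-32, -21)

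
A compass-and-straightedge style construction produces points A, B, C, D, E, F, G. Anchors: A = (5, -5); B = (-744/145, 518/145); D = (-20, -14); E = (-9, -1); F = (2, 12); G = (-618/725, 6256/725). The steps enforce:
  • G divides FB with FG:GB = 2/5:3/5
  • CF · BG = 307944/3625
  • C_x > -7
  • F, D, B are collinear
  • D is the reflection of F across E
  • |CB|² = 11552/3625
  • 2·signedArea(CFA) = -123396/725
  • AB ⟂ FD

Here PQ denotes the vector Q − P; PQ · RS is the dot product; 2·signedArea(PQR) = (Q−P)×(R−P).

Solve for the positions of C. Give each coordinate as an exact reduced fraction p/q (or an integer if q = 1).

1. C_x = -4556/725  [CF · BG = 307944/3625 ∩ 2·signedArea(CFA) = -123396/725]
2. C_y = 1602/725  [CF · BG = 307944/3625 ∩ 2·signedArea(CFA) = -123396/725]
   → C = (-4556/725, 1602/725)

C = (-4556/725, 1602/725)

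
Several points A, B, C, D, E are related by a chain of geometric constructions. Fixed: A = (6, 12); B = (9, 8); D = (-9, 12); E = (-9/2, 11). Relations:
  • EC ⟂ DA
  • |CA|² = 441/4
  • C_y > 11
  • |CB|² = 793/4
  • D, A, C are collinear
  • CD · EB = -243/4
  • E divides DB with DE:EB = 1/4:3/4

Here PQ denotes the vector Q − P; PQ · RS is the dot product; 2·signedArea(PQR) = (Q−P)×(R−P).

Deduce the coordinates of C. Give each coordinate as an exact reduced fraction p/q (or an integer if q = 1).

C = (-9/2, 12)

1. C_x = -9/2  [D, A, C are collinear ∩ EC ⟂ DA]
2. C_y = 12  [D, A, C are collinear ∩ EC ⟂ DA]
   → C = (-9/2, 12)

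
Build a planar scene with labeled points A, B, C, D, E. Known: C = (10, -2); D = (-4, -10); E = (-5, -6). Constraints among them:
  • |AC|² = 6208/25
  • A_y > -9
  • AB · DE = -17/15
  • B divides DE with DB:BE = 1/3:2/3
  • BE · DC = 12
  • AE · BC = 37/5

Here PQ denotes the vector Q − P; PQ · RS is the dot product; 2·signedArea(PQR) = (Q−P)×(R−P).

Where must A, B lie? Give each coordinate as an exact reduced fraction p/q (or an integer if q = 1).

A = (-22/5, -42/5)
B = (-13/3, -26/3)

1. B_x = -13/3  [B divides DE with DB:BE = 1/3:2/3]
2. B_y = -26/3  [B divides DE with DB:BE = 1/3:2/3]
   → B = (-13/3, -26/3)
3. A_x = -22/5  [AB · DE = -17/15 ∩ AE · BC = 37/5]
4. A_y = -42/5  [AB · DE = -17/15 ∩ AE · BC = 37/5]
   → A = (-22/5, -42/5)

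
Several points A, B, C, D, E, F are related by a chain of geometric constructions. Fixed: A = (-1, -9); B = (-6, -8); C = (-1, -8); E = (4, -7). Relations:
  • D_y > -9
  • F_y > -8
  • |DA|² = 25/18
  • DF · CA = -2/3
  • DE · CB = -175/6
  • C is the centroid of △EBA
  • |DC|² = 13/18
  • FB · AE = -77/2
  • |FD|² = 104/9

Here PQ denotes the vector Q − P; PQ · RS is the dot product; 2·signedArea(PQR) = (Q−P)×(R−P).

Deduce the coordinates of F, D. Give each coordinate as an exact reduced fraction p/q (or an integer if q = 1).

D = (-11/6, -49/6)
F = (3/2, -15/2)

1. D_x = -11/6  [DE · CB = -175/6]
2. D_y = -49/6  [|DA|² = 25/18]
   → D = (-11/6, -49/6)
3. F_x = 3/2  [FB · AE = -77/2 ∩ DF · CA = -2/3]
4. F_y = -15/2  [FB · AE = -77/2 ∩ DF · CA = -2/3]
   → F = (3/2, -15/2)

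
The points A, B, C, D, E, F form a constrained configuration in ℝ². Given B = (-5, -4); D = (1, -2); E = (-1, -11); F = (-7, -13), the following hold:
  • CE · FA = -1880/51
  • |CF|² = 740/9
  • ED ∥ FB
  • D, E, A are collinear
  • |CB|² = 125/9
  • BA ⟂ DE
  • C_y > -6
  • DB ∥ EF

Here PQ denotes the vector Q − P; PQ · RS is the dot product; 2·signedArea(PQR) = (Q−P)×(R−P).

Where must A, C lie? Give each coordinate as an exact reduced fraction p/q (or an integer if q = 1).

A = (5/17, -88/17)
C = (-5/3, -17/3)

1. A_x = 5/17  [D, E, A are collinear ∩ BA ⟂ DE]
2. A_y = -88/17  [D, E, A are collinear ∩ BA ⟂ DE]
   → A = (5/17, -88/17)
3. C_x = -5/3  [line -124/17·x + -133/17·y + -2881/51 = 0 ∩ |CF|² = 740/9]
4. C_y = -17/3  [line -124/17·x + -133/17·y + -2881/51 = 0 ∩ |CF|² = 740/9]
   → C = (-5/3, -17/3)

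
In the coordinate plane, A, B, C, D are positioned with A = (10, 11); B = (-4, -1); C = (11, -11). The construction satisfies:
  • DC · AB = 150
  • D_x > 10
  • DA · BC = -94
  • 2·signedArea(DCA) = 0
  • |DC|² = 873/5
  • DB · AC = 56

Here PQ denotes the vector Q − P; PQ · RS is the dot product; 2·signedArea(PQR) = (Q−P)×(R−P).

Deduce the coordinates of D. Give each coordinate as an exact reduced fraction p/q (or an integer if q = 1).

D = (52/5, 11/5)

1. D_x = 52/5  [2·signedArea(DCA) = 0 ∩ DA · BC = -94]
2. D_y = 11/5  [2·signedArea(DCA) = 0 ∩ DA · BC = -94]
   → D = (52/5, 11/5)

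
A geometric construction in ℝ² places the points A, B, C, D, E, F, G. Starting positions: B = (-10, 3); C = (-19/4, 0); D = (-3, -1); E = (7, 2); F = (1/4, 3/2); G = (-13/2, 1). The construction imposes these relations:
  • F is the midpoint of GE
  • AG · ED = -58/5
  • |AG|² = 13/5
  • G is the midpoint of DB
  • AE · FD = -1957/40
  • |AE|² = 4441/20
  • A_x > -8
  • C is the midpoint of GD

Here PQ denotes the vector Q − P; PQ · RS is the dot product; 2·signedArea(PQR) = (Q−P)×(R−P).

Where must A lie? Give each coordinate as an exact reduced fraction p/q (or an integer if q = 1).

A = (-79/10, 9/5)

1. A_x = -79/10  [AE · FD = -1957/40 ∩ AG · ED = -58/5]
2. A_y = 9/5  [AE · FD = -1957/40 ∩ AG · ED = -58/5]
   → A = (-79/10, 9/5)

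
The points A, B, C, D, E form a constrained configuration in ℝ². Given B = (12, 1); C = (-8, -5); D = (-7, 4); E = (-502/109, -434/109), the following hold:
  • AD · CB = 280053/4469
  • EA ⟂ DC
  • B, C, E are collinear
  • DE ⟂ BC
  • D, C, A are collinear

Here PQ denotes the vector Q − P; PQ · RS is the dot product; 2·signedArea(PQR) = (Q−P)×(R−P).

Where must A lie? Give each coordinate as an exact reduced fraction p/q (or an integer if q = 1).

1. A_x = -70135/8938  [D, C, A are collinear ∩ EA ⟂ DC]
2. A_y = -32369/8938  [D, C, A are collinear ∩ EA ⟂ DC]
   → A = (-70135/8938, -32369/8938)

A = (-70135/8938, -32369/8938)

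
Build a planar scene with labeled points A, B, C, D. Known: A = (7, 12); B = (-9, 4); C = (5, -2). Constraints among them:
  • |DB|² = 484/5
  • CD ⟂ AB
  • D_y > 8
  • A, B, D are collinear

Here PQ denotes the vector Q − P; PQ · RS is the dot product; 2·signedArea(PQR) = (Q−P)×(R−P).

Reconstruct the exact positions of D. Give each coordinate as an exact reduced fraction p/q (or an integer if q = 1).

1. D_x = -1/5  [A, B, D are collinear ∩ CD ⟂ AB]
2. D_y = 42/5  [A, B, D are collinear ∩ CD ⟂ AB]
   → D = (-1/5, 42/5)

D = (-1/5, 42/5)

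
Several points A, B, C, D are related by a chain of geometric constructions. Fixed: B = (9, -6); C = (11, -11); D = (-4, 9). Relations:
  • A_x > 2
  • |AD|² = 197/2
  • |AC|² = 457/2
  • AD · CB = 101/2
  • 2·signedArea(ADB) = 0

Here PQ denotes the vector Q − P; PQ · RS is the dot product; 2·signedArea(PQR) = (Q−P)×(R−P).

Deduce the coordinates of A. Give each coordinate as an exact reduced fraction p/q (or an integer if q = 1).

1. A_x = 5/2  [2·signedArea(ADB) = 0 ∩ AD · CB = 101/2]
2. A_y = 3/2  [2·signedArea(ADB) = 0 ∩ AD · CB = 101/2]
   → A = (5/2, 3/2)

A = (5/2, 3/2)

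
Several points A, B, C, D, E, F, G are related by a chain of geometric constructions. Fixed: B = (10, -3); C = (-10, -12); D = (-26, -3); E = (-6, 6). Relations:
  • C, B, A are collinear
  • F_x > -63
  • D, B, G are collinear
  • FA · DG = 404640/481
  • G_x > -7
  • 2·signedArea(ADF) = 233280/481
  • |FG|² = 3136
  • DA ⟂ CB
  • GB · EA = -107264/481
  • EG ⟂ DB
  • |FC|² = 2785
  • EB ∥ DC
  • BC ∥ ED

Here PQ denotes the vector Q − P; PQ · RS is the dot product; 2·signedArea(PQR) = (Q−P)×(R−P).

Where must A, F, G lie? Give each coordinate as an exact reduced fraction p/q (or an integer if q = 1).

1. A_x = -9590/481  [C, B, A are collinear ∩ DA ⟂ CB]
2. A_y = -7923/481  [C, B, A are collinear ∩ DA ⟂ CB]
   → A = (-9590/481, -7923/481)
3. G_x = -6  [D, B, G are collinear ∩ EG ⟂ DB]
4. G_y = -3  [D, B, G are collinear ∩ EG ⟂ DB]
   → G = (-6, -3)
5. F_x = -62  [FA · DG = 404640/481 ∩ 2·signedArea(ADF) = 233280/481]
6. F_y = -3  [FA · DG = 404640/481 ∩ 2·signedArea(ADF) = 233280/481]
   → F = (-62, -3)

A = (-9590/481, -7923/481)
F = (-62, -3)
G = (-6, -3)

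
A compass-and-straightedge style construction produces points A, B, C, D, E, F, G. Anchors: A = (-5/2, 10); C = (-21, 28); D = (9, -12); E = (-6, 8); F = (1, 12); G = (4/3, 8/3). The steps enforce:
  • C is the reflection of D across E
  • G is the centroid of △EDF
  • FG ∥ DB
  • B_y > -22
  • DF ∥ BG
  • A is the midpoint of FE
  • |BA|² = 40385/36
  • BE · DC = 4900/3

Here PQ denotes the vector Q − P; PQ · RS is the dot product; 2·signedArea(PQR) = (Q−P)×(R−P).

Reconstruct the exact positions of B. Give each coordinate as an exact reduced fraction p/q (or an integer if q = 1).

1. B_x = 28/3  [DF ∥ BG ∩ FG ∥ DB]
2. B_y = -64/3  [DF ∥ BG ∩ FG ∥ DB]
   → B = (28/3, -64/3)

B = (28/3, -64/3)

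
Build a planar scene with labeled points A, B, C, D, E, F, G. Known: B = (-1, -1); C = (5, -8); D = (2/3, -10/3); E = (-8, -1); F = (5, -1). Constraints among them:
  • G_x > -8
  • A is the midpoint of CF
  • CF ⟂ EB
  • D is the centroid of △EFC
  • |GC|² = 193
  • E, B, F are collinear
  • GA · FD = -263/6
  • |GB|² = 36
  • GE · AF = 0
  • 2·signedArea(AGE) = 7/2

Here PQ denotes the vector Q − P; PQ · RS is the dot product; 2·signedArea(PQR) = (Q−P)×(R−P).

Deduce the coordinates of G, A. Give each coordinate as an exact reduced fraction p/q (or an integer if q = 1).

1. A_x = 5  [A is the midpoint of CF]
2. A_y = -9/2  [A is the midpoint of CF]
   → A = (5, -9/2)
3. G_x = -7  [GE · AF = 0 ∩ 2·signedArea(AGE) = 7/2]
4. G_y = -1  [GE · AF = 0 ∩ 2·signedArea(AGE) = 7/2]
   → G = (-7, -1)

A = (5, -9/2)
G = (-7, -1)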